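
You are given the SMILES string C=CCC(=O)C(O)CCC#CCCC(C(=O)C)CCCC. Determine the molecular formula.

Walk through each heavy atom and fill implicit hydrogens from standard valence (C 4, N 3, O 2, S 2, halogen 1):
  atom 1: C, bond orders sum to 2 (valence 4) → 2 H
  atom 2: C, bond orders sum to 3 (valence 4) → 1 H
  atom 3: C, bond orders sum to 2 (valence 4) → 2 H
  atom 4: C, bond orders sum to 4 (valence 4) → 0 H
  atom 5: O, bond orders sum to 2 (valence 2) → 0 H
  atom 6: C, bond orders sum to 3 (valence 4) → 1 H
  atom 7: O, bond orders sum to 1 (valence 2) → 1 H
  atom 8: C, bond orders sum to 2 (valence 4) → 2 H
  atom 9: C, bond orders sum to 2 (valence 4) → 2 H
  atom 10: C, bond orders sum to 4 (valence 4) → 0 H
  atom 11: C, bond orders sum to 4 (valence 4) → 0 H
  atom 12: C, bond orders sum to 2 (valence 4) → 2 H
  atom 13: C, bond orders sum to 2 (valence 4) → 2 H
  atom 14: C, bond orders sum to 3 (valence 4) → 1 H
  atom 15: C, bond orders sum to 4 (valence 4) → 0 H
  atom 16: O, bond orders sum to 2 (valence 2) → 0 H
  atom 17: C, bond orders sum to 1 (valence 4) → 3 H
  atom 18: C, bond orders sum to 2 (valence 4) → 2 H
  atom 19: C, bond orders sum to 2 (valence 4) → 2 H
  atom 20: C, bond orders sum to 2 (valence 4) → 2 H
  atom 21: C, bond orders sum to 1 (valence 4) → 3 H
Totals → C:18, H:28, O:3.

C18H28O3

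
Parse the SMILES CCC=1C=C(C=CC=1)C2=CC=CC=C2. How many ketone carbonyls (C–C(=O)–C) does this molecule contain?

Scan the SMILES for the ketone motif — none present.

0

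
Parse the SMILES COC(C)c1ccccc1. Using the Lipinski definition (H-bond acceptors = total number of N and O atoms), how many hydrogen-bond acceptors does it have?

N atoms: 0; O atoms: 1.
Lipinski HBA = 0 + 1 = 1.

1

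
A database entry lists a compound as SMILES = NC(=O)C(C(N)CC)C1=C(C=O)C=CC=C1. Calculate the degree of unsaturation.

Molecular formula: C12H16N2O2.
DoU = (2C + 2 + N − H − X) / 2, where X is the halogen count and O/S are ignored.
    = (2·12 + 2 + 2 − 16 − 0) / 2 = 12 / 2 = 6.

6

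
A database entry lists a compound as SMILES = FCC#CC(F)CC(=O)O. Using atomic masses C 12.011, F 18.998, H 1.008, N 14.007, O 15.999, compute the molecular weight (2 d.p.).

First, the molecular formula is C6H6F2O2 (counting implicit H from valence).
  C: 6 × 12.011 = 72.066
  F: 2 × 18.998 = 37.996
  H: 6 × 1.008 = 6.048
  O: 2 × 15.999 = 31.998
Sum: 6×12.011 + 2×18.998 + 6×1.008 + 2×15.999 = 148.108 → 148.11 g/mol.

148.11 g/mol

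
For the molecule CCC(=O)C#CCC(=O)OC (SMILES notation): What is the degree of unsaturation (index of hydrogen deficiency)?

Degree of unsaturation = (number of rings) + (number of π bonds).
Ring closures in the SMILES: 0.
π bonds: 2 double bonds (each 1 DoU), 1 triple bond (each 2 DoU) → 4 DoU from unsaturation.
Total DoU = 0 + 4 = 4.

4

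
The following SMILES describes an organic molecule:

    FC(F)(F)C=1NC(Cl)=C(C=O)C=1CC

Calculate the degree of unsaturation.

Molecular formula: C8H7ClF3NO.
DoU = (2C + 2 + N − H − X) / 2, where X is the halogen count and O/S are ignored.
    = (2·8 + 2 + 1 − 7 − 4) / 2 = 8 / 2 = 4.

4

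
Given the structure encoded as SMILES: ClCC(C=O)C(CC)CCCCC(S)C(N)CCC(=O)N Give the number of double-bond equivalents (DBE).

2

Degree of unsaturation = (number of rings) + (number of π bonds).
Ring closures in the SMILES: 0.
π bonds: 2 double bonds (each 1 DoU) → 2 DoU from unsaturation.
Total DoU = 0 + 2 = 2.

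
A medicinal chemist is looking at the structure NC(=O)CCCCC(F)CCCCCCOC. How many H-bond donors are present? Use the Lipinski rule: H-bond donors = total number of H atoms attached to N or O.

2

Donors: find every N or O and count the H atoms it carries.
  atom 1 (N): bond orders sum to 1 → 2 H
  atom 3 (O): bond orders sum to 2 → 0 H
  atom 16 (O): bond orders sum to 2 → 0 H
Lipinski HBD = 2.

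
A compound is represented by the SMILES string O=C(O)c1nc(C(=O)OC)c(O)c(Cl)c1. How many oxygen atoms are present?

5

Scan the SMILES for O atoms (remember two-letter symbols like Cl and Br are single atoms).
Oxygen count: 5.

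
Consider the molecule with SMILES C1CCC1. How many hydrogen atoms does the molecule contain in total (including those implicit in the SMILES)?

8

Walk through each heavy atom and fill implicit hydrogens from standard valence (C 4, N 3, O 2, S 2, halogen 1):
  atom 1: C, bond orders sum to 2 (valence 4) → 2 H
  atom 2: C, bond orders sum to 2 (valence 4) → 2 H
  atom 3: C, bond orders sum to 2 (valence 4) → 2 H
  atom 4: C, bond orders sum to 2 (valence 4) → 2 H
Total hydrogens: 8.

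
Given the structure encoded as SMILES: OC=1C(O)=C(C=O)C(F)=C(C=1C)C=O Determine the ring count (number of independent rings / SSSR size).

1

In SMILES, each pair of matching ring-closure digits denotes one ring-closing bond; the number of such bonds equals the number of independent rings.
Ring-closure bonds here: 1.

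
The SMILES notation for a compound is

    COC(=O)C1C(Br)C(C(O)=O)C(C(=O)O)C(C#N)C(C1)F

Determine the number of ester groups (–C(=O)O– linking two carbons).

The ester motif appears at heavy-atom position 3 in the SMILES.
Other groups present: 2 carboxylic acid, 1 nitrile.
Ester count: 1.

1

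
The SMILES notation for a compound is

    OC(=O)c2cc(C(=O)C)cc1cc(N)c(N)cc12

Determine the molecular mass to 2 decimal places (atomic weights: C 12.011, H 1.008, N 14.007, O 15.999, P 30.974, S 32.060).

First, the molecular formula is C13H12N2O3 (counting implicit H from valence).
  C: 13 × 12.011 = 156.143
  H: 12 × 1.008 = 12.096
  N: 2 × 14.007 = 28.014
  O: 3 × 15.999 = 47.997
Sum: 13×12.011 + 12×1.008 + 2×14.007 + 3×15.999 = 244.250 → 244.25 g/mol.

244.25 g/mol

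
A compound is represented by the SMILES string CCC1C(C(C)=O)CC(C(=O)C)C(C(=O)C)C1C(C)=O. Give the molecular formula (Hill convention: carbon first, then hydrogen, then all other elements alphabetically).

C16H24O4

Walk through each heavy atom and fill implicit hydrogens from standard valence (C 4, N 3, O 2, S 2, halogen 1):
  atom 1: C, bond orders sum to 1 (valence 4) → 3 H
  atom 2: C, bond orders sum to 2 (valence 4) → 2 H
  atom 3: C, bond orders sum to 3 (valence 4) → 1 H
  atom 4: C, bond orders sum to 3 (valence 4) → 1 H
  atom 5: C, bond orders sum to 4 (valence 4) → 0 H
  atom 6: C, bond orders sum to 1 (valence 4) → 3 H
  atom 7: O, bond orders sum to 2 (valence 2) → 0 H
  atom 8: C, bond orders sum to 2 (valence 4) → 2 H
  atom 9: C, bond orders sum to 3 (valence 4) → 1 H
  atom 10: C, bond orders sum to 4 (valence 4) → 0 H
  atom 11: O, bond orders sum to 2 (valence 2) → 0 H
  atom 12: C, bond orders sum to 1 (valence 4) → 3 H
  atom 13: C, bond orders sum to 3 (valence 4) → 1 H
  atom 14: C, bond orders sum to 4 (valence 4) → 0 H
  atom 15: O, bond orders sum to 2 (valence 2) → 0 H
  atom 16: C, bond orders sum to 1 (valence 4) → 3 H
  atom 17: C, bond orders sum to 3 (valence 4) → 1 H
  atom 18: C, bond orders sum to 4 (valence 4) → 0 H
  atom 19: C, bond orders sum to 1 (valence 4) → 3 H
  atom 20: O, bond orders sum to 2 (valence 2) → 0 H
Totals → C:16, H:24, O:4.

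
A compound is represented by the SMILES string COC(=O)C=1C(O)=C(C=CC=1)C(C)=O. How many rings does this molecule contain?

1

In SMILES, each pair of matching ring-closure digits denotes one ring-closing bond; the number of such bonds equals the number of independent rings.
Ring-closure bonds here: 1.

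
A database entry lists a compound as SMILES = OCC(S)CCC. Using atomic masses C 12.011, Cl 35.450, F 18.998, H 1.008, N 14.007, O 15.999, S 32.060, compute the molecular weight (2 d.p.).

First, the molecular formula is C5H12OS (counting implicit H from valence).
  C: 5 × 12.011 = 60.055
  H: 12 × 1.008 = 12.096
  O: 1 × 15.999 = 15.999
  S: 1 × 32.060 = 32.060
Sum: 5×12.011 + 12×1.008 + 1×15.999 + 1×32.060 = 120.210 → 120.21 g/mol.

120.21 g/mol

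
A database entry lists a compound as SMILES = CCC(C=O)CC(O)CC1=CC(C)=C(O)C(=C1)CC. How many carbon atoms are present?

Count every carbon token in the SMILES (each C, including those in ring-closure positions and inside branches).
Carbon count: 16.

16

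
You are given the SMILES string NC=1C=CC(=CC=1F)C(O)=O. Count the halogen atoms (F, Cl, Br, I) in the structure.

1

Halogen atoms appear at heavy-atom position 8 (1×F).
Other groups present: 1 carboxylic acid, 1 primary amine.
Halogen count: 1.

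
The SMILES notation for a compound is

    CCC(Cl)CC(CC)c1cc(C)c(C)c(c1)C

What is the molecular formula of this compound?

C16H25Cl

Walk through each heavy atom and fill implicit hydrogens from standard valence (C 4, N 3, O 2, S 2, halogen 1); for lowercase aromatic atoms, an aromatic c carries 1 H when it has two neighbours and 0 H with three, and aromatic n carries 0 H:
  atom 1: C, bond orders sum to 1 (valence 4) → 3 H
  atom 2: C, bond orders sum to 2 (valence 4) → 2 H
  atom 3: C, bond orders sum to 3 (valence 4) → 1 H
  atom 4: Cl (halogen, monovalent) → 0 H
  atom 5: C, bond orders sum to 2 (valence 4) → 2 H
  atom 6: C, bond orders sum to 3 (valence 4) → 1 H
  atom 7: C, bond orders sum to 2 (valence 4) → 2 H
  atom 8: C, bond orders sum to 1 (valence 4) → 3 H
  atom 9: aromatic c, 3 neighbours → 0 H
  atom 10: aromatic c, 2 neighbours → 1 H
  atom 11: aromatic c, 3 neighbours → 0 H
  atom 12: C, bond orders sum to 1 (valence 4) → 3 H
  atom 13: aromatic c, 3 neighbours → 0 H
  atom 14: C, bond orders sum to 1 (valence 4) → 3 H
  atom 15: aromatic c, 3 neighbours → 0 H
  atom 16: aromatic c, 2 neighbours → 1 H
  atom 17: C, bond orders sum to 1 (valence 4) → 3 H
Totals → C:16, H:25, Cl:1.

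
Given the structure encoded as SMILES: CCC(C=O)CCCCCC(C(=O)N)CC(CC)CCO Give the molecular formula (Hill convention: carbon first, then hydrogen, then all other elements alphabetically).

Walk through each heavy atom and fill implicit hydrogens from standard valence (C 4, N 3, O 2, S 2, halogen 1):
  atom 1: C, bond orders sum to 1 (valence 4) → 3 H
  atom 2: C, bond orders sum to 2 (valence 4) → 2 H
  atom 3: C, bond orders sum to 3 (valence 4) → 1 H
  atom 4: C, bond orders sum to 3 (valence 4) → 1 H
  atom 5: O, bond orders sum to 2 (valence 2) → 0 H
  atom 6: C, bond orders sum to 2 (valence 4) → 2 H
  atom 7: C, bond orders sum to 2 (valence 4) → 2 H
  atom 8: C, bond orders sum to 2 (valence 4) → 2 H
  atom 9: C, bond orders sum to 2 (valence 4) → 2 H
  atom 10: C, bond orders sum to 2 (valence 4) → 2 H
  atom 11: C, bond orders sum to 3 (valence 4) → 1 H
  atom 12: C, bond orders sum to 4 (valence 4) → 0 H
  atom 13: O, bond orders sum to 2 (valence 2) → 0 H
  atom 14: N, bond orders sum to 1 (valence 3) → 2 H
  atom 15: C, bond orders sum to 2 (valence 4) → 2 H
  atom 16: C, bond orders sum to 3 (valence 4) → 1 H
  atom 17: C, bond orders sum to 2 (valence 4) → 2 H
  atom 18: C, bond orders sum to 1 (valence 4) → 3 H
  atom 19: C, bond orders sum to 2 (valence 4) → 2 H
  atom 20: C, bond orders sum to 2 (valence 4) → 2 H
  atom 21: O, bond orders sum to 1 (valence 2) → 1 H
Totals → C:17, H:33, N:1, O:3.

C17H33NO3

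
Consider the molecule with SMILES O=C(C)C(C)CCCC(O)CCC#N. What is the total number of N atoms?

Scan the SMILES for N atoms (remember two-letter symbols like Cl and Br are single atoms).
Nitrogen count: 1.

1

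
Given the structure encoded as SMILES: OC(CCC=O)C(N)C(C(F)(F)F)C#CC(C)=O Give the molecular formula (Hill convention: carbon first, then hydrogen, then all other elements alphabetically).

Walk through each heavy atom and fill implicit hydrogens from standard valence (C 4, N 3, O 2, S 2, halogen 1):
  atom 1: O, bond orders sum to 1 (valence 2) → 1 H
  atom 2: C, bond orders sum to 3 (valence 4) → 1 H
  atom 3: C, bond orders sum to 2 (valence 4) → 2 H
  atom 4: C, bond orders sum to 2 (valence 4) → 2 H
  atom 5: C, bond orders sum to 3 (valence 4) → 1 H
  atom 6: O, bond orders sum to 2 (valence 2) → 0 H
  atom 7: C, bond orders sum to 3 (valence 4) → 1 H
  atom 8: N, bond orders sum to 1 (valence 3) → 2 H
  atom 9: C, bond orders sum to 3 (valence 4) → 1 H
  atom 10: C, bond orders sum to 4 (valence 4) → 0 H
  atom 11: F (halogen, monovalent) → 0 H
  atom 12: F (halogen, monovalent) → 0 H
  atom 13: F (halogen, monovalent) → 0 H
  atom 14: C, bond orders sum to 4 (valence 4) → 0 H
  atom 15: C, bond orders sum to 4 (valence 4) → 0 H
  atom 16: C, bond orders sum to 4 (valence 4) → 0 H
  atom 17: C, bond orders sum to 1 (valence 4) → 3 H
  atom 18: O, bond orders sum to 2 (valence 2) → 0 H
Totals → C:11, H:14, F:3, N:1, O:3.
In Hill order: C11H14F3NO3.

C11H14F3NO3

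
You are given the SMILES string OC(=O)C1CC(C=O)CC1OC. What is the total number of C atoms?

8

Count every carbon token in the SMILES (each C, including those in ring-closure positions and inside branches).
Carbon count: 8.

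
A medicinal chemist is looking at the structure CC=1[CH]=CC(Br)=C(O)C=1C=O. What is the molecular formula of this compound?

Walk through each heavy atom and fill implicit hydrogens from standard valence (C 4, N 3, O 2, S 2, halogen 1):
  atom 1: C, bond orders sum to 1 (valence 4) → 3 H
  atom 2: C, bond orders sum to 4 (valence 4) → 0 H
  atom 3: C with explicit H count 1
  atom 4: C, bond orders sum to 3 (valence 4) → 1 H
  atom 5: C, bond orders sum to 4 (valence 4) → 0 H
  atom 6: Br (halogen, monovalent) → 0 H
  atom 7: C, bond orders sum to 4 (valence 4) → 0 H
  atom 8: O, bond orders sum to 1 (valence 2) → 1 H
  atom 9: C, bond orders sum to 4 (valence 4) → 0 H
  atom 10: C, bond orders sum to 3 (valence 4) → 1 H
  atom 11: O, bond orders sum to 2 (valence 2) → 0 H
Totals → C:8, H:7, Br:1, O:2.

C8H7BrO2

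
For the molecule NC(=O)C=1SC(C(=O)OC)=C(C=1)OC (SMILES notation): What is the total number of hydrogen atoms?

9

Walk through each heavy atom and fill implicit hydrogens from standard valence (C 4, N 3, O 2, S 2, halogen 1):
  atom 1: N, bond orders sum to 1 (valence 3) → 2 H
  atom 2: C, bond orders sum to 4 (valence 4) → 0 H
  atom 3: O, bond orders sum to 2 (valence 2) → 0 H
  atom 4: C, bond orders sum to 4 (valence 4) → 0 H
  atom 5: S, bond orders sum to 2 (valence 2) → 0 H
  atom 6: C, bond orders sum to 4 (valence 4) → 0 H
  atom 7: C, bond orders sum to 4 (valence 4) → 0 H
  atom 8: O, bond orders sum to 2 (valence 2) → 0 H
  atom 9: O, bond orders sum to 2 (valence 2) → 0 H
  atom 10: C, bond orders sum to 1 (valence 4) → 3 H
  atom 11: C, bond orders sum to 4 (valence 4) → 0 H
  atom 12: C, bond orders sum to 3 (valence 4) → 1 H
  atom 13: O, bond orders sum to 2 (valence 2) → 0 H
  atom 14: C, bond orders sum to 1 (valence 4) → 3 H
Total hydrogens: 9.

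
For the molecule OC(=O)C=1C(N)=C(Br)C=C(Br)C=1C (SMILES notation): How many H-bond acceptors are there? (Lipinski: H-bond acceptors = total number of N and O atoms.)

3

N atoms: 1; O atoms: 2.
Lipinski HBA = 1 + 2 = 3.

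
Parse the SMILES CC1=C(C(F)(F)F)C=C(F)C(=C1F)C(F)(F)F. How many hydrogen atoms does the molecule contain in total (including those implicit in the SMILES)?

4

Walk through each heavy atom and fill implicit hydrogens from standard valence (C 4, N 3, O 2, S 2, halogen 1):
  atom 1: C, bond orders sum to 1 (valence 4) → 3 H
  atom 2: C, bond orders sum to 4 (valence 4) → 0 H
  atom 3: C, bond orders sum to 4 (valence 4) → 0 H
  atom 4: C, bond orders sum to 4 (valence 4) → 0 H
  atom 5: F (halogen, monovalent) → 0 H
  atom 6: F (halogen, monovalent) → 0 H
  atom 7: F (halogen, monovalent) → 0 H
  atom 8: C, bond orders sum to 3 (valence 4) → 1 H
  atom 9: C, bond orders sum to 4 (valence 4) → 0 H
  atom 10: F (halogen, monovalent) → 0 H
  atom 11: C, bond orders sum to 4 (valence 4) → 0 H
  atom 12: C, bond orders sum to 4 (valence 4) → 0 H
  atom 13: F (halogen, monovalent) → 0 H
  atom 14: C, bond orders sum to 4 (valence 4) → 0 H
  atom 15: F (halogen, monovalent) → 0 H
  atom 16: F (halogen, monovalent) → 0 H
  atom 17: F (halogen, monovalent) → 0 H
Total hydrogens: 4.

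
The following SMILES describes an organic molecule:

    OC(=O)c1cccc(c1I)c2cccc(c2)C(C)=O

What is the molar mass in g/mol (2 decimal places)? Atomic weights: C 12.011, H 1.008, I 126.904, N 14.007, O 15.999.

366.15 g/mol

First, the molecular formula is C15H11IO3 (counting implicit H from valence).
  C: 15 × 12.011 = 180.165
  H: 11 × 1.008 = 11.088
  I: 1 × 126.904 = 126.904
  O: 3 × 15.999 = 47.997
Sum: 15×12.011 + 11×1.008 + 1×126.904 + 3×15.999 = 366.154 → 366.15 g/mol.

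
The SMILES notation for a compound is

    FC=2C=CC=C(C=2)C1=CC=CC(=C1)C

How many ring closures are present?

In SMILES, each pair of matching ring-closure digits denotes one ring-closing bond; the number of such bonds equals the number of independent rings.
Ring-closure bonds here: 2.

2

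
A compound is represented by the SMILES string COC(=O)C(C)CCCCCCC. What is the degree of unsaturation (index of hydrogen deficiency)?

Molecular formula: C11H22O2.
DoU = (2C + 2 + N − H − X) / 2, where X is the halogen count and O/S are ignored.
    = (2·11 + 2 + 0 − 22 − 0) / 2 = 2 / 2 = 1.

1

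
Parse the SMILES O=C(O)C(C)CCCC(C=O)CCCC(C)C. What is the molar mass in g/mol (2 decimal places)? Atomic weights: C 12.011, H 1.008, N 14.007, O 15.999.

242.36 g/mol

First, the molecular formula is C14H26O3 (counting implicit H from valence).
  C: 14 × 12.011 = 168.154
  H: 26 × 1.008 = 26.208
  O: 3 × 15.999 = 47.997
Sum: 14×12.011 + 26×1.008 + 3×15.999 = 242.359 → 242.36 g/mol.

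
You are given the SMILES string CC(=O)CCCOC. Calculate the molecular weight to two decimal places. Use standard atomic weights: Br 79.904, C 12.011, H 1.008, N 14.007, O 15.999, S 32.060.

116.16 g/mol

First, the molecular formula is C6H12O2 (counting implicit H from valence).
  C: 6 × 12.011 = 72.066
  H: 12 × 1.008 = 12.096
  O: 2 × 15.999 = 31.998
Sum: 6×12.011 + 12×1.008 + 2×15.999 = 116.160 → 116.16 g/mol.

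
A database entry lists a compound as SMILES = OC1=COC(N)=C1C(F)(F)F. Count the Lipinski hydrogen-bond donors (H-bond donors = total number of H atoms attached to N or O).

Donors: find every N or O and count the H atoms it carries.
  atom 1 (O): bond orders sum to 1 → 1 H
  atom 4 (O): bond orders sum to 2 → 0 H
  atom 6 (N): bond orders sum to 1 → 2 H
Lipinski HBD = 3.

3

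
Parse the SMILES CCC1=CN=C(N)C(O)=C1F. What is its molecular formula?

Walk through each heavy atom and fill implicit hydrogens from standard valence (C 4, N 3, O 2, S 2, halogen 1):
  atom 1: C, bond orders sum to 1 (valence 4) → 3 H
  atom 2: C, bond orders sum to 2 (valence 4) → 2 H
  atom 3: C, bond orders sum to 4 (valence 4) → 0 H
  atom 4: C, bond orders sum to 3 (valence 4) → 1 H
  atom 5: N, bond orders sum to 3 (valence 3) → 0 H
  atom 6: C, bond orders sum to 4 (valence 4) → 0 H
  atom 7: N, bond orders sum to 1 (valence 3) → 2 H
  atom 8: C, bond orders sum to 4 (valence 4) → 0 H
  atom 9: O, bond orders sum to 1 (valence 2) → 1 H
  atom 10: C, bond orders sum to 4 (valence 4) → 0 H
  atom 11: F (halogen, monovalent) → 0 H
Totals → C:7, H:9, F:1, N:2, O:1.

C7H9FN2O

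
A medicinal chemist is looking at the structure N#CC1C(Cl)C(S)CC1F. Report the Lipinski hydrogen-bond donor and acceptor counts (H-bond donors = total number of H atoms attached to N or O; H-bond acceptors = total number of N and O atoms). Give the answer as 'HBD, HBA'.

Donors: find every N or O and count the H atoms it carries.
  atom 1 (N): bond orders sum to 3 → 0 H
Lipinski HBD = 0.
Acceptors: N atoms = 1, O atoms = 0 → HBA = 1.

0, 1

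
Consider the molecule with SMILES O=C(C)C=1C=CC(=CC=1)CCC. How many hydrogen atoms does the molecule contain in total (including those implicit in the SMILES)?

Walk through each heavy atom and fill implicit hydrogens from standard valence (C 4, N 3, O 2, S 2, halogen 1):
  atom 1: O, bond orders sum to 2 (valence 2) → 0 H
  atom 2: C, bond orders sum to 4 (valence 4) → 0 H
  atom 3: C, bond orders sum to 1 (valence 4) → 3 H
  atom 4: C, bond orders sum to 4 (valence 4) → 0 H
  atom 5: C, bond orders sum to 3 (valence 4) → 1 H
  atom 6: C, bond orders sum to 3 (valence 4) → 1 H
  atom 7: C, bond orders sum to 4 (valence 4) → 0 H
  atom 8: C, bond orders sum to 3 (valence 4) → 1 H
  atom 9: C, bond orders sum to 3 (valence 4) → 1 H
  atom 10: C, bond orders sum to 2 (valence 4) → 2 H
  atom 11: C, bond orders sum to 2 (valence 4) → 2 H
  atom 12: C, bond orders sum to 1 (valence 4) → 3 H
Total hydrogens: 14.

14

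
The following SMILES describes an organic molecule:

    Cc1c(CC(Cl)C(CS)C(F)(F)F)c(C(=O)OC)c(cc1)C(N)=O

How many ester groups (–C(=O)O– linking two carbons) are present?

The ester motif appears at heavy-atom position 15 in the SMILES.
Other groups present: 1 amide, 1 thiol.
Ester count: 1.

1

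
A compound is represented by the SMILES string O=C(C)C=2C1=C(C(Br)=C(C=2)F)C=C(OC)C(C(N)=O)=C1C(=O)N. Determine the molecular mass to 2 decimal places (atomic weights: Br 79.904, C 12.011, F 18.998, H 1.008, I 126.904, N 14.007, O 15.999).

383.17 g/mol

First, the molecular formula is C15H12BrFN2O4 (counting implicit H from valence).
  Br: 1 × 79.904 = 79.904
  C: 15 × 12.011 = 180.165
  F: 1 × 18.998 = 18.998
  H: 12 × 1.008 = 12.096
  N: 2 × 14.007 = 28.014
  O: 4 × 15.999 = 63.996
Sum: 1×79.904 + 15×12.011 + 1×18.998 + 12×1.008 + 2×14.007 + 4×15.999 = 383.173 → 383.17 g/mol.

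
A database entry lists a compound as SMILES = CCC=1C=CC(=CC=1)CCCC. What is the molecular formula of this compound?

C12H18

Walk through each heavy atom and fill implicit hydrogens from standard valence (C 4, N 3, O 2, S 2, halogen 1):
  atom 1: C, bond orders sum to 1 (valence 4) → 3 H
  atom 2: C, bond orders sum to 2 (valence 4) → 2 H
  atom 3: C, bond orders sum to 4 (valence 4) → 0 H
  atom 4: C, bond orders sum to 3 (valence 4) → 1 H
  atom 5: C, bond orders sum to 3 (valence 4) → 1 H
  atom 6: C, bond orders sum to 4 (valence 4) → 0 H
  atom 7: C, bond orders sum to 3 (valence 4) → 1 H
  atom 8: C, bond orders sum to 3 (valence 4) → 1 H
  atom 9: C, bond orders sum to 2 (valence 4) → 2 H
  atom 10: C, bond orders sum to 2 (valence 4) → 2 H
  atom 11: C, bond orders sum to 2 (valence 4) → 2 H
  atom 12: C, bond orders sum to 1 (valence 4) → 3 H
Totals → C:12, H:18.
In Hill order: C12H18.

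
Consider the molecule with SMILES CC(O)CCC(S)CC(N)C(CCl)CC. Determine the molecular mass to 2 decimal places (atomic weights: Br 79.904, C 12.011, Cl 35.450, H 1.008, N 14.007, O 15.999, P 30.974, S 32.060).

253.83 g/mol

First, the molecular formula is C11H24ClNOS (counting implicit H from valence).
  C: 11 × 12.011 = 132.121
  Cl: 1 × 35.450 = 35.450
  H: 24 × 1.008 = 24.192
  N: 1 × 14.007 = 14.007
  O: 1 × 15.999 = 15.999
  S: 1 × 32.060 = 32.060
Sum: 11×12.011 + 1×35.450 + 24×1.008 + 1×14.007 + 1×15.999 + 1×32.060 = 253.829 → 253.83 g/mol.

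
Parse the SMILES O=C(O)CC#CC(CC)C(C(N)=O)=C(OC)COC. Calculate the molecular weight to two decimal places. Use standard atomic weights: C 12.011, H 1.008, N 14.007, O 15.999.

269.30 g/mol

First, the molecular formula is C13H19NO5 (counting implicit H from valence).
  C: 13 × 12.011 = 156.143
  H: 19 × 1.008 = 19.152
  N: 1 × 14.007 = 14.007
  O: 5 × 15.999 = 79.995
Sum: 13×12.011 + 19×1.008 + 1×14.007 + 5×15.999 = 269.297 → 269.30 g/mol.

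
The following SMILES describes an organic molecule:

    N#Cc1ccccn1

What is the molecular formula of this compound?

C6H4N2

Walk through each heavy atom and fill implicit hydrogens from standard valence (C 4, N 3, O 2, S 2, halogen 1); for lowercase aromatic atoms, an aromatic c carries 1 H when it has two neighbours and 0 H with three, and aromatic n carries 0 H:
  atom 1: N, bond orders sum to 3 (valence 3) → 0 H
  atom 2: C, bond orders sum to 4 (valence 4) → 0 H
  atom 3: aromatic c, 3 neighbours → 0 H
  atom 4: aromatic c, 2 neighbours → 1 H
  atom 5: aromatic c, 2 neighbours → 1 H
  atom 6: aromatic c, 2 neighbours → 1 H
  atom 7: aromatic c, 2 neighbours → 1 H
  atom 8: aromatic n, 2 neighbours → 0 H
Totals → C:6, H:4, N:2.
In Hill order: C6H4N2.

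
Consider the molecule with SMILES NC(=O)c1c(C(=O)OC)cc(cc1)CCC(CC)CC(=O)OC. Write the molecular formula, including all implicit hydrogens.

Walk through each heavy atom and fill implicit hydrogens from standard valence (C 4, N 3, O 2, S 2, halogen 1); for lowercase aromatic atoms, an aromatic c carries 1 H when it has two neighbours and 0 H with three, and aromatic n carries 0 H:
  atom 1: N, bond orders sum to 1 (valence 3) → 2 H
  atom 2: C, bond orders sum to 4 (valence 4) → 0 H
  atom 3: O, bond orders sum to 2 (valence 2) → 0 H
  atom 4: aromatic c, 3 neighbours → 0 H
  atom 5: aromatic c, 3 neighbours → 0 H
  atom 6: C, bond orders sum to 4 (valence 4) → 0 H
  atom 7: O, bond orders sum to 2 (valence 2) → 0 H
  atom 8: O, bond orders sum to 2 (valence 2) → 0 H
  atom 9: C, bond orders sum to 1 (valence 4) → 3 H
  atom 10: aromatic c, 2 neighbours → 1 H
  atom 11: aromatic c, 3 neighbours → 0 H
  atom 12: aromatic c, 2 neighbours → 1 H
  atom 13: aromatic c, 2 neighbours → 1 H
  atom 14: C, bond orders sum to 2 (valence 4) → 2 H
  atom 15: C, bond orders sum to 2 (valence 4) → 2 H
  atom 16: C, bond orders sum to 3 (valence 4) → 1 H
  atom 17: C, bond orders sum to 2 (valence 4) → 2 H
  atom 18: C, bond orders sum to 1 (valence 4) → 3 H
  atom 19: C, bond orders sum to 2 (valence 4) → 2 H
  atom 20: C, bond orders sum to 4 (valence 4) → 0 H
  atom 21: O, bond orders sum to 2 (valence 2) → 0 H
  atom 22: O, bond orders sum to 2 (valence 2) → 0 H
  atom 23: C, bond orders sum to 1 (valence 4) → 3 H
Totals → C:17, H:23, N:1, O:5.
In Hill order: C17H23NO5.

C17H23NO5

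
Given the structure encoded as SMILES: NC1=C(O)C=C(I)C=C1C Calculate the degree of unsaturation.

Molecular formula: C7H8INO.
DoU = (2C + 2 + N − H − X) / 2, where X is the halogen count and O/S are ignored.
    = (2·7 + 2 + 1 − 8 − 1) / 2 = 8 / 2 = 4.

4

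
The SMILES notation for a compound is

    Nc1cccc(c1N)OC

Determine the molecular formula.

C7H10N2O

Walk through each heavy atom and fill implicit hydrogens from standard valence (C 4, N 3, O 2, S 2, halogen 1); for lowercase aromatic atoms, an aromatic c carries 1 H when it has two neighbours and 0 H with three, and aromatic n carries 0 H:
  atom 1: N, bond orders sum to 1 (valence 3) → 2 H
  atom 2: aromatic c, 3 neighbours → 0 H
  atom 3: aromatic c, 2 neighbours → 1 H
  atom 4: aromatic c, 2 neighbours → 1 H
  atom 5: aromatic c, 2 neighbours → 1 H
  atom 6: aromatic c, 3 neighbours → 0 H
  atom 7: aromatic c, 3 neighbours → 0 H
  atom 8: N, bond orders sum to 1 (valence 3) → 2 H
  atom 9: O, bond orders sum to 2 (valence 2) → 0 H
  atom 10: C, bond orders sum to 1 (valence 4) → 3 H
Totals → C:7, H:10, N:2, O:1.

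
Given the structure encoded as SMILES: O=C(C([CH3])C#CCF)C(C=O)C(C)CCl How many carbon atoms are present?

Count every carbon token in the SMILES (each C, including those in ring-closure positions and inside branches).
Carbon count: 11.

11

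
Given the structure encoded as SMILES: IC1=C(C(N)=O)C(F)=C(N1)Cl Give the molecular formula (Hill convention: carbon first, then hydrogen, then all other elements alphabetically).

Walk through each heavy atom and fill implicit hydrogens from standard valence (C 4, N 3, O 2, S 2, halogen 1):
  atom 1: I (halogen, monovalent) → 0 H
  atom 2: C, bond orders sum to 4 (valence 4) → 0 H
  atom 3: C, bond orders sum to 4 (valence 4) → 0 H
  atom 4: C, bond orders sum to 4 (valence 4) → 0 H
  atom 5: N, bond orders sum to 1 (valence 3) → 2 H
  atom 6: O, bond orders sum to 2 (valence 2) → 0 H
  atom 7: C, bond orders sum to 4 (valence 4) → 0 H
  atom 8: F (halogen, monovalent) → 0 H
  atom 9: C, bond orders sum to 4 (valence 4) → 0 H
  atom 10: N, bond orders sum to 2 (valence 3) → 1 H
  atom 11: Cl (halogen, monovalent) → 0 H
Totals → C:5, H:3, Cl:1, F:1, I:1, N:2, O:1.

C5H3ClFIN2O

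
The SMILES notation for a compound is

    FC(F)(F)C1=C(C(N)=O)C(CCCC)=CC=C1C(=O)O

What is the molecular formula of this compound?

C13H14F3NO3

Walk through each heavy atom and fill implicit hydrogens from standard valence (C 4, N 3, O 2, S 2, halogen 1):
  atom 1: F (halogen, monovalent) → 0 H
  atom 2: C, bond orders sum to 4 (valence 4) → 0 H
  atom 3: F (halogen, monovalent) → 0 H
  atom 4: F (halogen, monovalent) → 0 H
  atom 5: C, bond orders sum to 4 (valence 4) → 0 H
  atom 6: C, bond orders sum to 4 (valence 4) → 0 H
  atom 7: C, bond orders sum to 4 (valence 4) → 0 H
  atom 8: N, bond orders sum to 1 (valence 3) → 2 H
  atom 9: O, bond orders sum to 2 (valence 2) → 0 H
  atom 10: C, bond orders sum to 4 (valence 4) → 0 H
  atom 11: C, bond orders sum to 2 (valence 4) → 2 H
  atom 12: C, bond orders sum to 2 (valence 4) → 2 H
  atom 13: C, bond orders sum to 2 (valence 4) → 2 H
  atom 14: C, bond orders sum to 1 (valence 4) → 3 H
  atom 15: C, bond orders sum to 3 (valence 4) → 1 H
  atom 16: C, bond orders sum to 3 (valence 4) → 1 H
  atom 17: C, bond orders sum to 4 (valence 4) → 0 H
  atom 18: C, bond orders sum to 4 (valence 4) → 0 H
  atom 19: O, bond orders sum to 2 (valence 2) → 0 H
  atom 20: O, bond orders sum to 1 (valence 2) → 1 H
Totals → C:13, H:14, F:3, N:1, O:3.
In Hill order: C13H14F3NO3.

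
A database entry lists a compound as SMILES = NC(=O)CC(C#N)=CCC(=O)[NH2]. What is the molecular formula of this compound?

C7H9N3O2

Walk through each heavy atom and fill implicit hydrogens from standard valence (C 4, N 3, O 2, S 2, halogen 1):
  atom 1: N, bond orders sum to 1 (valence 3) → 2 H
  atom 2: C, bond orders sum to 4 (valence 4) → 0 H
  atom 3: O, bond orders sum to 2 (valence 2) → 0 H
  atom 4: C, bond orders sum to 2 (valence 4) → 2 H
  atom 5: C, bond orders sum to 4 (valence 4) → 0 H
  atom 6: C, bond orders sum to 4 (valence 4) → 0 H
  atom 7: N, bond orders sum to 3 (valence 3) → 0 H
  atom 8: C, bond orders sum to 3 (valence 4) → 1 H
  atom 9: C, bond orders sum to 2 (valence 4) → 2 H
  atom 10: C, bond orders sum to 4 (valence 4) → 0 H
  atom 11: O, bond orders sum to 2 (valence 2) → 0 H
  atom 12: N with explicit H count 2
Totals → C:7, H:9, N:3, O:2.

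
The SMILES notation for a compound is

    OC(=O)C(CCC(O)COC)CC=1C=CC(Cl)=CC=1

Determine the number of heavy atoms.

Every atom symbol written in the SMILES (organic subset) is one heavy atom; implicit H are not written.
Heavy atoms by element → C:14, Cl:1, O:4.
Total: 19.

19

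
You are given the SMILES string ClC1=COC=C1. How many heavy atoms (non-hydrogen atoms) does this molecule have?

6

Every atom symbol written in the SMILES (organic subset) is one heavy atom; implicit H are not written.
Heavy atoms by element → C:4, Cl:1, O:1.
Total: 6.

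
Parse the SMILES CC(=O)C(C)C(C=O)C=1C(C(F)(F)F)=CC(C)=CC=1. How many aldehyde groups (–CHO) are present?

1

The aldehyde motif appears at heavy-atom position 7 in the SMILES.
Other groups present: 1 ketone.
Aldehyde count: 1.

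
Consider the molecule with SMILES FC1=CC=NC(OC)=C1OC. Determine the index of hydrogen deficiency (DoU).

Molecular formula: C7H8FNO2.
DoU = (2C + 2 + N − H − X) / 2, where X is the halogen count and O/S are ignored.
    = (2·7 + 2 + 1 − 8 − 1) / 2 = 8 / 2 = 4.

4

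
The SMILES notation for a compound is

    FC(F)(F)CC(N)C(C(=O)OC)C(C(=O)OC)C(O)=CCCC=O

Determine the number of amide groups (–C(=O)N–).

Scan the SMILES for the amide motif — none present.
Groups that are present: 1 aldehyde, 1 alkene, 2 ester, 1 hydroxyl, 1 primary amine.

0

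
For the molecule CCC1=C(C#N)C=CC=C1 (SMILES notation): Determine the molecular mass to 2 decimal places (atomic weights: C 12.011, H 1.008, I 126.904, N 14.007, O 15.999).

First, the molecular formula is C9H9N (counting implicit H from valence).
  C: 9 × 12.011 = 108.099
  H: 9 × 1.008 = 9.072
  N: 1 × 14.007 = 14.007
Sum: 9×12.011 + 9×1.008 + 1×14.007 = 131.178 → 131.18 g/mol.

131.18 g/mol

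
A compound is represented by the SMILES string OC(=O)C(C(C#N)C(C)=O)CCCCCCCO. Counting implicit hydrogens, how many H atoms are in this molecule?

Walk through each heavy atom and fill implicit hydrogens from standard valence (C 4, N 3, O 2, S 2, halogen 1):
  atom 1: O, bond orders sum to 1 (valence 2) → 1 H
  atom 2: C, bond orders sum to 4 (valence 4) → 0 H
  atom 3: O, bond orders sum to 2 (valence 2) → 0 H
  atom 4: C, bond orders sum to 3 (valence 4) → 1 H
  atom 5: C, bond orders sum to 3 (valence 4) → 1 H
  atom 6: C, bond orders sum to 4 (valence 4) → 0 H
  atom 7: N, bond orders sum to 3 (valence 3) → 0 H
  atom 8: C, bond orders sum to 4 (valence 4) → 0 H
  atom 9: C, bond orders sum to 1 (valence 4) → 3 H
  atom 10: O, bond orders sum to 2 (valence 2) → 0 H
  atom 11: C, bond orders sum to 2 (valence 4) → 2 H
  atom 12: C, bond orders sum to 2 (valence 4) → 2 H
  atom 13: C, bond orders sum to 2 (valence 4) → 2 H
  atom 14: C, bond orders sum to 2 (valence 4) → 2 H
  atom 15: C, bond orders sum to 2 (valence 4) → 2 H
  atom 16: C, bond orders sum to 2 (valence 4) → 2 H
  atom 17: C, bond orders sum to 2 (valence 4) → 2 H
  atom 18: O, bond orders sum to 1 (valence 2) → 1 H
Total hydrogens: 21.

21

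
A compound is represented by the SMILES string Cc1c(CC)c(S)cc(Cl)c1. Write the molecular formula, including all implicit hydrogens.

Walk through each heavy atom and fill implicit hydrogens from standard valence (C 4, N 3, O 2, S 2, halogen 1); for lowercase aromatic atoms, an aromatic c carries 1 H when it has two neighbours and 0 H with three, and aromatic n carries 0 H:
  atom 1: C, bond orders sum to 1 (valence 4) → 3 H
  atom 2: aromatic c, 3 neighbours → 0 H
  atom 3: aromatic c, 3 neighbours → 0 H
  atom 4: C, bond orders sum to 2 (valence 4) → 2 H
  atom 5: C, bond orders sum to 1 (valence 4) → 3 H
  atom 6: aromatic c, 3 neighbours → 0 H
  atom 7: S, bond orders sum to 1 (valence 2) → 1 H
  atom 8: aromatic c, 2 neighbours → 1 H
  atom 9: aromatic c, 3 neighbours → 0 H
  atom 10: Cl (halogen, monovalent) → 0 H
  atom 11: aromatic c, 2 neighbours → 1 H
Totals → C:9, H:11, Cl:1, S:1.

C9H11ClS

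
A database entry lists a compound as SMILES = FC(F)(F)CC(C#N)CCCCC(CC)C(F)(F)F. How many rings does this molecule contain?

0

In SMILES, each pair of matching ring-closure digits denotes one ring-closing bond; the number of such bonds equals the number of independent rings.
Ring-closure bonds here: 0.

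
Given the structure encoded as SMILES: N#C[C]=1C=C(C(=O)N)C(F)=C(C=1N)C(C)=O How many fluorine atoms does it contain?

Scan the SMILES for F atoms (remember two-letter symbols like Cl and Br are single atoms).
Fluorine count: 1.

1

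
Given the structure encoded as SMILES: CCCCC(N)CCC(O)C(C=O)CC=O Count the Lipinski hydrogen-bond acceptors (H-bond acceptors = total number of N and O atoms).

4

N atoms: 1; O atoms: 3.
Lipinski HBA = 1 + 3 = 4.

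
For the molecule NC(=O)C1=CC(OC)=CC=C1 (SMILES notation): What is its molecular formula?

Walk through each heavy atom and fill implicit hydrogens from standard valence (C 4, N 3, O 2, S 2, halogen 1):
  atom 1: N, bond orders sum to 1 (valence 3) → 2 H
  atom 2: C, bond orders sum to 4 (valence 4) → 0 H
  atom 3: O, bond orders sum to 2 (valence 2) → 0 H
  atom 4: C, bond orders sum to 4 (valence 4) → 0 H
  atom 5: C, bond orders sum to 3 (valence 4) → 1 H
  atom 6: C, bond orders sum to 4 (valence 4) → 0 H
  atom 7: O, bond orders sum to 2 (valence 2) → 0 H
  atom 8: C, bond orders sum to 1 (valence 4) → 3 H
  atom 9: C, bond orders sum to 3 (valence 4) → 1 H
  atom 10: C, bond orders sum to 3 (valence 4) → 1 H
  atom 11: C, bond orders sum to 3 (valence 4) → 1 H
Totals → C:8, H:9, N:1, O:2.

C8H9NO2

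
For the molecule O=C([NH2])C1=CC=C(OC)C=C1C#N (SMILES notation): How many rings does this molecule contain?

1

In SMILES, each pair of matching ring-closure digits denotes one ring-closing bond; the number of such bonds equals the number of independent rings.
Ring-closure bonds here: 1.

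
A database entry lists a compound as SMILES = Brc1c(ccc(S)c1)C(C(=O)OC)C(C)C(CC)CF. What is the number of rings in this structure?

In SMILES, each pair of matching ring-closure digits denotes one ring-closing bond; the number of such bonds equals the number of independent rings.
Ring-closure bonds here: 1.

1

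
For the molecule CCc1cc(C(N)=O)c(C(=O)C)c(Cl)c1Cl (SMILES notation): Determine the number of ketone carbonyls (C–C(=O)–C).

1

The ketone motif appears at heavy-atom position 10 in the SMILES.
Other groups present: 1 amide.
Ketone count: 1.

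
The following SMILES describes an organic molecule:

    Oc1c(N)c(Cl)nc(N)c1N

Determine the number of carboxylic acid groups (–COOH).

Scan the SMILES for the carboxylic acid motif — none present.
Groups that are present: 1 hydroxyl, 3 primary amine.

0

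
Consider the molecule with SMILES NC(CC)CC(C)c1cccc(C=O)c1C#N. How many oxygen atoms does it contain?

1

Scan the SMILES for O atoms (remember two-letter symbols like Cl and Br are single atoms).
Oxygen count: 1.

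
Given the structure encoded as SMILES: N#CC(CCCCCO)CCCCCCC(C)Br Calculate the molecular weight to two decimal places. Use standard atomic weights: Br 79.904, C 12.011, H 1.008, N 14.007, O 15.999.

First, the molecular formula is C15H28BrNO (counting implicit H from valence).
  Br: 1 × 79.904 = 79.904
  C: 15 × 12.011 = 180.165
  H: 28 × 1.008 = 28.224
  N: 1 × 14.007 = 14.007
  O: 1 × 15.999 = 15.999
Sum: 1×79.904 + 15×12.011 + 28×1.008 + 1×14.007 + 1×15.999 = 318.299 → 318.30 g/mol.

318.30 g/mol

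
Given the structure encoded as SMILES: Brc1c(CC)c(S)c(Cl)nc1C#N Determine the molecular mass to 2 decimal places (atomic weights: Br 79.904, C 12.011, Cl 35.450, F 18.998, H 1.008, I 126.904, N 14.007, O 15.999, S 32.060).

277.56 g/mol

First, the molecular formula is C8H6BrClN2S (counting implicit H from valence).
  Br: 1 × 79.904 = 79.904
  C: 8 × 12.011 = 96.088
  Cl: 1 × 35.450 = 35.450
  H: 6 × 1.008 = 6.048
  N: 2 × 14.007 = 28.014
  S: 1 × 32.060 = 32.060
Sum: 1×79.904 + 8×12.011 + 1×35.450 + 6×1.008 + 2×14.007 + 1×32.060 = 277.564 → 277.56 g/mol.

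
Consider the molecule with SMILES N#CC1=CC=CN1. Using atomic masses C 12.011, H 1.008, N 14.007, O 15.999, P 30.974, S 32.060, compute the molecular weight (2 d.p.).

First, the molecular formula is C5H4N2 (counting implicit H from valence).
  C: 5 × 12.011 = 60.055
  H: 4 × 1.008 = 4.032
  N: 2 × 14.007 = 28.014
Sum: 5×12.011 + 4×1.008 + 2×14.007 = 92.101 → 92.10 g/mol.

92.10 g/mol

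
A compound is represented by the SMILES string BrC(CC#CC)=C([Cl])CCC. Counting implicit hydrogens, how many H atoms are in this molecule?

Walk through each heavy atom and fill implicit hydrogens from standard valence (C 4, N 3, O 2, S 2, halogen 1):
  atom 1: Br (halogen, monovalent) → 0 H
  atom 2: C, bond orders sum to 4 (valence 4) → 0 H
  atom 3: C, bond orders sum to 2 (valence 4) → 2 H
  atom 4: C, bond orders sum to 4 (valence 4) → 0 H
  atom 5: C, bond orders sum to 4 (valence 4) → 0 H
  atom 6: C, bond orders sum to 1 (valence 4) → 3 H
  atom 7: C, bond orders sum to 4 (valence 4) → 0 H
  atom 8: Cl with explicit H count 0
  atom 9: C, bond orders sum to 2 (valence 4) → 2 H
  atom 10: C, bond orders sum to 2 (valence 4) → 2 H
  atom 11: C, bond orders sum to 1 (valence 4) → 3 H
Total hydrogens: 12.

12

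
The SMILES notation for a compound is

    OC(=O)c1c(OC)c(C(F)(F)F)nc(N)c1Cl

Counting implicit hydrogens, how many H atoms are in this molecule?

6

Walk through each heavy atom and fill implicit hydrogens from standard valence (C 4, N 3, O 2, S 2, halogen 1); for lowercase aromatic atoms, an aromatic c carries 1 H when it has two neighbours and 0 H with three, and aromatic n carries 0 H:
  atom 1: O, bond orders sum to 1 (valence 2) → 1 H
  atom 2: C, bond orders sum to 4 (valence 4) → 0 H
  atom 3: O, bond orders sum to 2 (valence 2) → 0 H
  atom 4: aromatic c, 3 neighbours → 0 H
  atom 5: aromatic c, 3 neighbours → 0 H
  atom 6: O, bond orders sum to 2 (valence 2) → 0 H
  atom 7: C, bond orders sum to 1 (valence 4) → 3 H
  atom 8: aromatic c, 3 neighbours → 0 H
  atom 9: C, bond orders sum to 4 (valence 4) → 0 H
  atom 10: F (halogen, monovalent) → 0 H
  atom 11: F (halogen, monovalent) → 0 H
  atom 12: F (halogen, monovalent) → 0 H
  atom 13: aromatic n, 2 neighbours → 0 H
  atom 14: aromatic c, 3 neighbours → 0 H
  atom 15: N, bond orders sum to 1 (valence 3) → 2 H
  atom 16: aromatic c, 3 neighbours → 0 H
  atom 17: Cl (halogen, monovalent) → 0 H
Total hydrogens: 6.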